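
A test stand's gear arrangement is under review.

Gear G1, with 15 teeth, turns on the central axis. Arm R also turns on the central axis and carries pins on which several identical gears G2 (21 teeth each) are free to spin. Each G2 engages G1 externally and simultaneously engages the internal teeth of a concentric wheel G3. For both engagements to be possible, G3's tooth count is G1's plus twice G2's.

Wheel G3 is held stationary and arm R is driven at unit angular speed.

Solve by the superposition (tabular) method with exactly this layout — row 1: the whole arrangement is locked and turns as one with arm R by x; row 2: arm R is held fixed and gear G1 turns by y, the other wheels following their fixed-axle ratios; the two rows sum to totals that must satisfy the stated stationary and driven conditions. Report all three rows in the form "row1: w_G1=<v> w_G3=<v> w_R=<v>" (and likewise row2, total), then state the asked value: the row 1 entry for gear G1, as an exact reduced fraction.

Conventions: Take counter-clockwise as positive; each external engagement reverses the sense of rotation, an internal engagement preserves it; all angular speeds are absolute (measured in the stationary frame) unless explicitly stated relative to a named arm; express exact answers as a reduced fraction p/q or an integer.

recognized (axles ride arm R): planetary set, 15/21/57 teeth
row 1: whole set turns with the arm by x
row 2 (arm held, sun turns y): ω_ring = −(15/57)·y, ω_arm = 0
boundary: total ω_ring = x − (15/57)·y = 0 and total ω_arm = x = 1  ⇒  y = 19/5, x = 1
row 2 ring = −(15/57)·19/5 = -1
totals (row 1 + row 2): sun 1 + 19/5 = 24/5, ring 1 + (-1) = 0, arm 1 + 0 = 1
asked cell (row1, sun) = 1

row1: w_G1=1 w_G3=1 w_R=1
row2: w_G1=19/5 w_G3=-1 w_R=0
total: w_G1=24/5 w_G3=0 w_R=1
asked value: 1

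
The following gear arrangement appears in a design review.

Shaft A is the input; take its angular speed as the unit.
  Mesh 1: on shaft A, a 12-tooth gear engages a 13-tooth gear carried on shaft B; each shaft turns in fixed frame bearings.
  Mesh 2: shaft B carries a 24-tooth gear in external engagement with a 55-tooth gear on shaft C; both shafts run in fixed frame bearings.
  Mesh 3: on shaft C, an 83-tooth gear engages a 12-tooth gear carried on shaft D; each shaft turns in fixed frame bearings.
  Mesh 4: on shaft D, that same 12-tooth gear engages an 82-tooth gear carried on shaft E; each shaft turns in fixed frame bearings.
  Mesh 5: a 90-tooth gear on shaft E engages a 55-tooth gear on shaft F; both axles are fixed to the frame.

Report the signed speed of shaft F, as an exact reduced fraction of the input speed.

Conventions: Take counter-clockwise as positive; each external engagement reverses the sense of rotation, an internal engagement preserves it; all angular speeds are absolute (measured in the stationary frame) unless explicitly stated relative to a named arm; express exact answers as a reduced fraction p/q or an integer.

5-mesh fixed-axis compound train (all bearings frame-fixed)
mesh 1 [12T→13T]: |ω|/ω_in = 1×12/13 = 12/13, sense flips to −
mesh 2 [24T→55T]: |ω|/ω_in = (12/13)×24/55 = 288/715, sense flips to +
mesh 3 [83T→12T]: |ω|/ω_in = (288/715)×83/12 = 1992/715, sense flips to −
mesh 4 [12T→82T]: |ω|/ω_in = (1992/715)×12/82 = 11952/29315, sense flips to +
mesh 5 [90T→55T]: |ω|/ω_in = (11952/29315)×90/55 = 215136/322465, sense flips to −
signed output speed (× input speed) = -215136/322465

-215136/322465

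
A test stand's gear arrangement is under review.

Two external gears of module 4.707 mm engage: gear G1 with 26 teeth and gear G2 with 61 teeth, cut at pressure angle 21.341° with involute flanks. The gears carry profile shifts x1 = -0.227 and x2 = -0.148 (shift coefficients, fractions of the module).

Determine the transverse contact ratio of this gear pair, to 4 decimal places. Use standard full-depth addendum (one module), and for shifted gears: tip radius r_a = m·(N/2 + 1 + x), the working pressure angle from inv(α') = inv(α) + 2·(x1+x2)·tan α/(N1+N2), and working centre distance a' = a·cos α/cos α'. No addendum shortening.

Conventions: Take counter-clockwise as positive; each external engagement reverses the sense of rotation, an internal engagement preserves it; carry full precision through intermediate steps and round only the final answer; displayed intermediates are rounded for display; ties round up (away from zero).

1.7398

single-mesh involute tooth geometry (26T engaging 61T at module 4.707)
base radii: r_b1 = 56.995197, r_b2 = 133.719502
tip radii: r_a1 = 64.829511, r_a2 = 147.573864
inv(α') = inv(21.341°) + 2·(-0.227-0.148)·tan α/(26+61) = 0.01486941  ⇒  α' = 19.98486°
a' = a·cos α / cos α' = 204.7545·cos 21.341°/cos 19.98486° = 202.934834
action lengths: √(r_a1²−r_b1²) = 30.893575, √(r_a2²−r_b2²) = 62.427079
base pitch p_b = π·m·cos α = 13.773515
CR = (30.893575 + 62.427079 − 202.934834·sin 19.98486°)/13.773515 = 1.739806
contact ratio ≈ 1.7398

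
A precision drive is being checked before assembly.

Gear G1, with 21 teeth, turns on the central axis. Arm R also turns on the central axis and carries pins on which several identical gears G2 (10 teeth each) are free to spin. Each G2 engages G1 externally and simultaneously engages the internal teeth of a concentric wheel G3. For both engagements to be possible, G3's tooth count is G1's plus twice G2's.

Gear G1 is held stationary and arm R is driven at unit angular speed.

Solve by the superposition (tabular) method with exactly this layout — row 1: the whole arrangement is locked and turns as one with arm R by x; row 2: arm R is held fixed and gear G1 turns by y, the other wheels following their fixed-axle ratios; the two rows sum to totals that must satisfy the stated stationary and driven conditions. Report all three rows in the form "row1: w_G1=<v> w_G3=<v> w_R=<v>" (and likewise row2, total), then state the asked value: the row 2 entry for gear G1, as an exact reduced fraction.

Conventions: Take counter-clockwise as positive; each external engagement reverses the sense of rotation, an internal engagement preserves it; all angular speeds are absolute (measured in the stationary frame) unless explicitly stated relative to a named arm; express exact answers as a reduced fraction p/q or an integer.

row1: w_G1=1 w_G3=1 w_R=1
row2: w_G1=-1 w_G3=21/41 w_R=0
total: w_G1=0 w_G3=62/41 w_R=1
asked value: -1

recognized (axles ride arm R): planetary set, 21/10/41 teeth
row 1 (train locked, turned with arm): all members turn x
superposition row 2 [arm held]: sun y, ring −(21/41)·y, arm 0
boundary: total ω_sun = x + y = 0 and total ω_arm = x = 1  ⇒  y = -1, x = 1
row 2 ring = −(21/41)·(-1) = 21/41
totals (row 1 + row 2): sun 1 + (-1) = 0, ring 1 + 21/41 = 62/41, arm 1 + 0 = 1
asked cell (row2, sun) = -1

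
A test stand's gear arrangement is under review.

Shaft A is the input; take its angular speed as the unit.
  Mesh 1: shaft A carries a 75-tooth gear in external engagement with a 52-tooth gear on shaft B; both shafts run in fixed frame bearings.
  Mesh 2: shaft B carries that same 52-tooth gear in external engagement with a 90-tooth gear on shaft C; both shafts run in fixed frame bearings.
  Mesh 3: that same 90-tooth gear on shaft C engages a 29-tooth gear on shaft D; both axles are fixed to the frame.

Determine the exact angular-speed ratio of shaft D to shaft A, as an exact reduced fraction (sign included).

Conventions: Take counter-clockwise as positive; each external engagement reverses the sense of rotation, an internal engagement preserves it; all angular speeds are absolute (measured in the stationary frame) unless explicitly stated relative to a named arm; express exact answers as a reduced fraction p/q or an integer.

class = fixed-axis compound train [3 meshes; 3 ratios multiply, 3 sense flips]
mesh 1 [75T→52T]: running ratio 75/52, sense −
mesh 2 [52T→90T]: running ratio 5/6, sense +
mesh 3 [90T→29T]: running ratio 75/29, sense −
ω_out/ω_in = -75/29

-75/29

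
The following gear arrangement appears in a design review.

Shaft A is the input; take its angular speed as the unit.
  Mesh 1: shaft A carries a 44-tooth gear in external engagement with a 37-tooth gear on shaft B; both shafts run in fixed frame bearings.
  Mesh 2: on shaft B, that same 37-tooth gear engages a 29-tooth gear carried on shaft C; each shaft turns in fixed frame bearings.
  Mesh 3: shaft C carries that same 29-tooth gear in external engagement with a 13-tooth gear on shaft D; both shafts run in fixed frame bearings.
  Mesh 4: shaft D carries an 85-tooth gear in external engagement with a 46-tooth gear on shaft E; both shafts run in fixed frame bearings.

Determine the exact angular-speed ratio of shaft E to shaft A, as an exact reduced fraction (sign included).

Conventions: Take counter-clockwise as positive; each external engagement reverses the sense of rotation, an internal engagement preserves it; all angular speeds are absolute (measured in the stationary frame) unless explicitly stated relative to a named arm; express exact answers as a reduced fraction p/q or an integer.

1870/299

class = fixed-axis compound train [4 meshes; 4 ratios multiply, 4 sense flips]
mesh 1 [44T→37T]: running ratio 44/37, sense −
mesh 2 [37T→29T]: running ratio 44/29, sense +
mesh 3 [29T→13T]: running ratio 44/13, sense −
mesh 4 [85T→46T]: running ratio 1870/299, sense +
ω_out/ω_in = 1870/299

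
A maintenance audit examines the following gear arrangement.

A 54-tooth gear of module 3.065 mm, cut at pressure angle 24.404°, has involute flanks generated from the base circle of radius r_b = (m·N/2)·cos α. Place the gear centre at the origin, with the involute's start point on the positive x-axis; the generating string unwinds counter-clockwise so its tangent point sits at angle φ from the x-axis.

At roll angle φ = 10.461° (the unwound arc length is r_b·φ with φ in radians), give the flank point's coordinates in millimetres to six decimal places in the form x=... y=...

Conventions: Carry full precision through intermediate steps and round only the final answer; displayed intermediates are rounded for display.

class = single-mesh tooth geometry [base-circle involute, m = 3.065, 54T]
pitch radius r_p = m·N/2 = 3.065·54/2 = 82.755000
base radius r_b = r_p·cos α = 82.755000·cos 24.404° = 75.361240
roll angle φ = 10.461° = 0.18257889 rad
x = r_b·(cos φ + φ·sin φ) = 76.606876
y = r_b·(sin φ − φ·cos φ) = 0.152381

x=76.606876 y=0.152381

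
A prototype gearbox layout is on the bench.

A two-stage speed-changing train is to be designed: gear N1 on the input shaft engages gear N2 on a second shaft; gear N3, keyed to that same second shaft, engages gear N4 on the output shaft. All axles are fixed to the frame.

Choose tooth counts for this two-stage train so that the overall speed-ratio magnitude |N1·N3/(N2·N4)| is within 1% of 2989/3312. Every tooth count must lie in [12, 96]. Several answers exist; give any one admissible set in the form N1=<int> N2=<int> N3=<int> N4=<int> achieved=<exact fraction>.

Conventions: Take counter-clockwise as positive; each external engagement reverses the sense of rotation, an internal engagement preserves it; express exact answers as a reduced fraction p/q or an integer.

class = fixed-axis compound train [2-stage, 2989/3312 wanted]
target = 2989/3312 in lowest terms: an exact hit needs N1·N3 = k·2989 and N2·N4 = k·3312 for one integer k, every count in [12, 96]; additionally prefer no 1:1 stage (N1 ≠ N2, N3 ≠ N4)
k = 1: N1·N3 = 2989 = 49·61, N2·N4 = 3312 = 36·92
achieved = 49·61/(36·92) = 2989/3312; |achieved − target| = 0 ≤ 2989/331200 ✓

N1=49 N2=36 N3=61 N4=92 achieved=2989/3312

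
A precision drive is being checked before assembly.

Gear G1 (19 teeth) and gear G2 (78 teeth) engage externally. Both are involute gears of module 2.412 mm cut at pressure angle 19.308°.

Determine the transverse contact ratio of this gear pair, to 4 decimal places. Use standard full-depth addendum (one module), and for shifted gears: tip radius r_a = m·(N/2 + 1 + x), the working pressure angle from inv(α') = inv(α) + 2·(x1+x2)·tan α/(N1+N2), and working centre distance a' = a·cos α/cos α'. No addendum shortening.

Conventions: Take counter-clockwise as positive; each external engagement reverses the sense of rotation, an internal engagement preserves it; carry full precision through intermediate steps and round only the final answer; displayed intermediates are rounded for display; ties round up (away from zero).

recognized (one external pair, fixed centres): single-mesh tooth geometry, m = 2.412, N1 = 19, N2 = 78
base radii: r_b1 = 21.625197, r_b2 = 88.777126
tip radii: r_a1 = 25.326000, r_a2 = 96.480000
no profile shift: α' = α, a' = a
action lengths: √(r_a1²−r_b1²) = 13.181696, √(r_a2²−r_b2²) = 37.775816
base pitch p_b = π·m·cos α = 7.151322
CR = (13.181696 + 37.775816 − 116.982000·sin 19.30800°)/7.151322 = 1.716866
contact ratio ≈ 1.7169

1.7169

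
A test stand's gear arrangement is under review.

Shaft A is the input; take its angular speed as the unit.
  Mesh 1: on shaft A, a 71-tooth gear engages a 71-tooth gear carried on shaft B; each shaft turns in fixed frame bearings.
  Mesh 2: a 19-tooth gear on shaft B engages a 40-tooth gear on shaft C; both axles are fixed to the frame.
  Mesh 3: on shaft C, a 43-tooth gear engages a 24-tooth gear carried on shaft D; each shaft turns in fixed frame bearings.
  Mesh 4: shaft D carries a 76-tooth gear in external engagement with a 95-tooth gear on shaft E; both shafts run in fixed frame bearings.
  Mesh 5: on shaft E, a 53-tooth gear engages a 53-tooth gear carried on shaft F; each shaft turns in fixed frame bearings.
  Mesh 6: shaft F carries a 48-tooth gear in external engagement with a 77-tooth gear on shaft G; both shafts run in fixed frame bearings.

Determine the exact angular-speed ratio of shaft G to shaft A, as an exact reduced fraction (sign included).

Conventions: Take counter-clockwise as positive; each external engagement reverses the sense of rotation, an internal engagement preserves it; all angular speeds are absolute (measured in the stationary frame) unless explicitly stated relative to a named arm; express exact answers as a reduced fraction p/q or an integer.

class = fixed-axis compound train [6 meshes; 6 ratios multiply, 6 sense flips]
mesh 1 [71T→71T]: running ratio 1, sense −
mesh 2 [19T→40T]: running ratio 19/40, sense +
mesh 3 [43T→24T]: running ratio 817/960, sense −
mesh 4 [76T→95T]: running ratio 817/1200, sense +
mesh 5 [53T→53T]: running ratio 817/1200, sense −
mesh 6 [48T→77T]: running ratio 817/1925, sense +
ω_out/ω_in = 817/1925

817/1925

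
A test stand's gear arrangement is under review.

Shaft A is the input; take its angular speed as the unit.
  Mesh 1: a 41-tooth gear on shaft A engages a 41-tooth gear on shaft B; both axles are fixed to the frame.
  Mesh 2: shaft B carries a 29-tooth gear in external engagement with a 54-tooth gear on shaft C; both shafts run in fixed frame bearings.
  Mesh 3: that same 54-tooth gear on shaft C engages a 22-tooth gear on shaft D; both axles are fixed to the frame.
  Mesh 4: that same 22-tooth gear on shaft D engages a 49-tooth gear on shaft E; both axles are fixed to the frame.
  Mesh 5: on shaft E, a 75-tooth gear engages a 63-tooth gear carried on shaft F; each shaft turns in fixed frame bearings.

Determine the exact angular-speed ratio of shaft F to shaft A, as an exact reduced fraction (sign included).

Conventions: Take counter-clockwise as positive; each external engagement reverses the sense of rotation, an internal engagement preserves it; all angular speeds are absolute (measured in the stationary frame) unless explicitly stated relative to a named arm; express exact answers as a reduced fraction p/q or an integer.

-725/1029

class = fixed-axis compound train [5 meshes; 5 ratios multiply, 5 sense flips]
mesh 1 [41T→41T]: running ratio 1, sense −
mesh 2 [29T→54T]: running ratio 29/54, sense +
mesh 3 [54T→22T]: running ratio 29/22, sense −
mesh 4 [22T→49T]: running ratio 29/49, sense +
mesh 5 [75T→63T]: running ratio 725/1029, sense −
ω_out/ω_in = -725/1029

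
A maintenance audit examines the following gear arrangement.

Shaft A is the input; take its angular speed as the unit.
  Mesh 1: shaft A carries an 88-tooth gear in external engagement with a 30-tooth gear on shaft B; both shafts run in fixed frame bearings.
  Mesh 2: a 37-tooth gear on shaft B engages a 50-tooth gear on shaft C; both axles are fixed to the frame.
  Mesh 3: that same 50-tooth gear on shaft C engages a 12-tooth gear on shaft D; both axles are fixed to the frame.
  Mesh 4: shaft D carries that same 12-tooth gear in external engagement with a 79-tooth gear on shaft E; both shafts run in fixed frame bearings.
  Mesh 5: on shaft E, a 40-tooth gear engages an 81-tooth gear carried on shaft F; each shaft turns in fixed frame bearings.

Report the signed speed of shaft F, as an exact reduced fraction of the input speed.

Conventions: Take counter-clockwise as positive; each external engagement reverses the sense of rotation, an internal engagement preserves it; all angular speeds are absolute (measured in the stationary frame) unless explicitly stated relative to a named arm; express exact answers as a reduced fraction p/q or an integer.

5-mesh fixed-axis compound train (all bearings frame-fixed)
mesh 1 [88T→30T]: |ω|/ω_in = 1×88/30 = 44/15, sense flips to −
mesh 2 [37T→50T]: |ω|/ω_in = (44/15)×37/50 = 814/375, sense flips to +
mesh 3 [50T→12T]: |ω|/ω_in = (814/375)×50/12 = 407/45, sense flips to −
mesh 4 [12T→79T]: |ω|/ω_in = (407/45)×12/79 = 1628/1185, sense flips to +
mesh 5 [40T→81T]: |ω|/ω_in = (1628/1185)×40/81 = 13024/19197, sense flips to −
signed output speed (× input speed) = -13024/19197

-13024/19197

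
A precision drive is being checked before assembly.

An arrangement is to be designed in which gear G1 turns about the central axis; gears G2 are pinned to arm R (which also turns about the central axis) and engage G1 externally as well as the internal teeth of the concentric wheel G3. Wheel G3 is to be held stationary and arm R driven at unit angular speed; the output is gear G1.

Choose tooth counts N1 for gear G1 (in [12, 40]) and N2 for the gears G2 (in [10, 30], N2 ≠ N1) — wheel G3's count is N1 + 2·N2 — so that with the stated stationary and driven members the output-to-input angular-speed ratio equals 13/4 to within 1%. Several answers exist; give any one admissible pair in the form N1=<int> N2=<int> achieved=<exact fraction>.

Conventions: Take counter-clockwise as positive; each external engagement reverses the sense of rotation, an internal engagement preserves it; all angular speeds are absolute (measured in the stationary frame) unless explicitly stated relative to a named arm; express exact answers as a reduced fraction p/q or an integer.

N1=16 N2=10 achieved=13/4

class = planetary set [ratio 13/4 wanted; Willis about the carrier]
Willis with ω_ring = 0: ω_sun/ω_arm = (N1+N3)/N1; set equal to 13/4  ⇒  N3/N1 = 13/4 − 1 = 9/4
N3 = N1 + 2·N2  ⇒  N2/N1 = (N3/N1 − 1)/2 = (9/4 − 1)/2 = 5/8
smallest multiple with N1 ≥ 12 and N2 ≥ 10: k = 2  ⇒  N1 = 2·8 = 16, N2 = 2·5 = 10 (N1 ≤ 40, N2 ≤ 30, N2 ≠ N1 ✓), N3 = 16 + 2·10 = 36
check: (N1+N3)/N1 with N1 = 16, N3 = 36 gives 13/4; |achieved − target| = 0 ≤ 13/400 ✓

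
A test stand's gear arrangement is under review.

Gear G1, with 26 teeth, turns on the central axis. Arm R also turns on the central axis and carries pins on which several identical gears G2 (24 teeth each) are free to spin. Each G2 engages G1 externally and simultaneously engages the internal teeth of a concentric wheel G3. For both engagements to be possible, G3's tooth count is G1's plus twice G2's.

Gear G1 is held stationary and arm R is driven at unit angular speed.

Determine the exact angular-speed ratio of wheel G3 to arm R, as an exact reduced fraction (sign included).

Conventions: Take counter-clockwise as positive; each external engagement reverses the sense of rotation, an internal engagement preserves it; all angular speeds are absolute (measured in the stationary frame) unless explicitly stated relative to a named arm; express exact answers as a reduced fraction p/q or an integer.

50/37

recognized (axles ride arm R): planetary set, 26/24/74 teeth
ring teeth: 26 + 2·24 = 74
26(ω_sun−ω_arm) = −74(ω_ring−ω_arm),  ω_sun = 0, ω_arm = 1
ω_ring = 1 − (26/74)(0−1) = 50/37
ω_out/ω_in = 50/37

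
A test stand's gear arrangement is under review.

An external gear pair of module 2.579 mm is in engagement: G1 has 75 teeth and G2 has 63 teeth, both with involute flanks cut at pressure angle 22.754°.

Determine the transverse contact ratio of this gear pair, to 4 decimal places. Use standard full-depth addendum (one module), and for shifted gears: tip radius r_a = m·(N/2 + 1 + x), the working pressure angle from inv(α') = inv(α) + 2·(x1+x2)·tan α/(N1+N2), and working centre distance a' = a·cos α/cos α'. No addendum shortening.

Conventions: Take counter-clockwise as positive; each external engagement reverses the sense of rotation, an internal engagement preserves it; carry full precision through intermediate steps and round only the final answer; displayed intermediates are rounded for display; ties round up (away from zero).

recognized (one external pair, fixed centres): single-mesh tooth geometry, m = 2.579, N1 = 75, N2 = 63
base radii: r_b1 = 89.185750, r_b2 = 74.916030
tip radii: r_a1 = 99.291500, r_a2 = 83.817500
no profile shift: α' = α, a' = a
action lengths: √(r_a1²−r_b1²) = 43.642914, √(r_a2²−r_b2²) = 37.589383
base pitch p_b = π·m·cos α = 7.471608
CR = (43.642914 + 37.589383 − 177.951000·sin 22.75400°)/7.471608 = 1.660317
contact ratio ≈ 1.6603

1.6603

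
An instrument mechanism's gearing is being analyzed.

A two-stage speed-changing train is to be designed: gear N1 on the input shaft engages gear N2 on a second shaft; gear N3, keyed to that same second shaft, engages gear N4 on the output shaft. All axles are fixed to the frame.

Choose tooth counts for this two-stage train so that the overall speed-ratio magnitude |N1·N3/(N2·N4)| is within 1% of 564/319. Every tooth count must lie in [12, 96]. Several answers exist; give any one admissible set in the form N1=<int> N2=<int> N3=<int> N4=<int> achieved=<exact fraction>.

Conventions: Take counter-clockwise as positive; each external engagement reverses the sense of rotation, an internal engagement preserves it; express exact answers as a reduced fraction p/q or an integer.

class = fixed-axis compound train [2-stage, 564/319 wanted]
target = 564/319 in lowest terms: an exact hit needs N1·N3 = k·564 and N2·N4 = k·319 for one integer k, every count in [12, 96]; additionally prefer no 1:1 stage (N1 ≠ N2, N3 ≠ N4)
k = 1: no 1:1-free in-range split of k·564 and k·319 into factor pairs; take k = 2
k = 2: N1·N3 = 1128 = 12·94, N2·N4 = 638 = 22·29
achieved = 12·94/(22·29) = 564/319; |achieved − target| = 0 ≤ 141/7975 ✓

N1=12 N2=22 N3=94 N4=29 achieved=564/319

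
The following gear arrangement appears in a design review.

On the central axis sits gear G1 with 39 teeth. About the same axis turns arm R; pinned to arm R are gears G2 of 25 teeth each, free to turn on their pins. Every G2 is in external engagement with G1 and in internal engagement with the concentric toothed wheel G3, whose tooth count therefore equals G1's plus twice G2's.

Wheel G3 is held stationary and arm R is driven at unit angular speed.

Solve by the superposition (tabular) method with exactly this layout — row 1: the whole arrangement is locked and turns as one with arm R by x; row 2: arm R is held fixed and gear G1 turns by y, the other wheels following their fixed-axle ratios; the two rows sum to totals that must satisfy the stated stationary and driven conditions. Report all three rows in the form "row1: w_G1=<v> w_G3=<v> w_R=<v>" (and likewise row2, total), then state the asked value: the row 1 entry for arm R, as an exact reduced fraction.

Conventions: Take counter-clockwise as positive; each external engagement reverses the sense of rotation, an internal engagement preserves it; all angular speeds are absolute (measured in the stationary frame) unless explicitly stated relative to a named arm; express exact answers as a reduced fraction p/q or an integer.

row1: w_G1=1 w_G3=1 w_R=1
row2: w_G1=89/39 w_G3=-1 w_R=0
total: w_G1=128/39 w_G3=0 w_R=1
asked value: 1

class = planetary set [G3 = 39+2·25 = 89; Willis about the carrier]
row 1 — lock + rotate with arm: ω_sun = ω_ring = ω_arm = x
row 2 (arm held, sun turns y): ω_ring = −(39/89)·y, ω_arm = 0
boundary: total ω_ring = x − (39/89)·y = 0 and total ω_arm = x = 1  ⇒  y = 89/39, x = 1
row 2 ring = −(39/89)·89/39 = -1
totals (row 1 + row 2): sun 1 + 89/39 = 128/39, ring 1 + (-1) = 0, arm 1 + 0 = 1
asked cell (row1, arm) = 1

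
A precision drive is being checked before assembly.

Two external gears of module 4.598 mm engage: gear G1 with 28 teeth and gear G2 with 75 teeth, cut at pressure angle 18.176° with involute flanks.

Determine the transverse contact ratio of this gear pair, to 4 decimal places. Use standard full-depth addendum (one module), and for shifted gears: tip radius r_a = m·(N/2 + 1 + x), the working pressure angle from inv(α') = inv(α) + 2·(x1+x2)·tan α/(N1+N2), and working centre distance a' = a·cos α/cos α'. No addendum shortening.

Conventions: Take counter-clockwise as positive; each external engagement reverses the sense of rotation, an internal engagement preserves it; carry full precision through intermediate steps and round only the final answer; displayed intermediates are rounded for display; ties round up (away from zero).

single-mesh involute tooth geometry (28T engaging 75T at module 4.598)
base radii: r_b1 = 61.160017, r_b2 = 163.821475
tip radii: r_a1 = 68.970000, r_a2 = 177.023000
no profile shift: α' = α, a' = a
action lengths: √(r_a1²−r_b1²) = 31.879667, √(r_a2²−r_b2²) = 67.079556
base pitch p_b = π·m·cos α = 13.724276
CR = (31.879667 + 67.079556 − 236.797000·sin 18.17600°)/13.724276 = 1.828401
contact ratio ≈ 1.8284

1.8284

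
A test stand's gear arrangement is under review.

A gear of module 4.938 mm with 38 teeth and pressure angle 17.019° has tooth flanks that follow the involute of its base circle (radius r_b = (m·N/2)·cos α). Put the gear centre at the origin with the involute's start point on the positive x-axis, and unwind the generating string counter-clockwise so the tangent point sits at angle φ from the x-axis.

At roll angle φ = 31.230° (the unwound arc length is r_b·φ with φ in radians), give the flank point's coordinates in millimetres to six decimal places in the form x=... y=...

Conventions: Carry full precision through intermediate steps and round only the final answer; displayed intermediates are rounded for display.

x=102.066495 y=4.700302

recognized (one wheel, involute flank): single-mesh tooth geometry, m = 4.938, N = 38
pitch radius r_p = m·N/2 = 4.938·38/2 = 93.822000
base radius r_b = r_p·cos α = 93.822000·cos 17.019° = 89.713323
roll angle φ = 31.230° = 0.54506633 rad
x = r_b·(cos φ + φ·sin φ) = 102.066495
y = r_b·(sin φ − φ·cos φ) = 4.700302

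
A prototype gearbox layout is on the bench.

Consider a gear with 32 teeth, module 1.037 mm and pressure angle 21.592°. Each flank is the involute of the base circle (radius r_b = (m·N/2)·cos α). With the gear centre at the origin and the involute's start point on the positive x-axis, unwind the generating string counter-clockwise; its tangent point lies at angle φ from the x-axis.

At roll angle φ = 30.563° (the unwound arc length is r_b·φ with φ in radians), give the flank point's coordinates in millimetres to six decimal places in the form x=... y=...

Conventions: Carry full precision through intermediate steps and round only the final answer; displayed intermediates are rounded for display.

x=17.468935 y=0.758563

class = single-mesh tooth geometry [base-circle involute, m = 1.037, 32T]
pitch radius r_p = m·N/2 = 1.037·32/2 = 16.592000
base radius r_b = r_p·cos α = 16.592000·cos 21.592° = 15.427704
roll angle φ = 30.563° = 0.53342498 rad
x = r_b·(cos φ + φ·sin φ) = 17.468935
y = r_b·(sin φ − φ·cos φ) = 0.758563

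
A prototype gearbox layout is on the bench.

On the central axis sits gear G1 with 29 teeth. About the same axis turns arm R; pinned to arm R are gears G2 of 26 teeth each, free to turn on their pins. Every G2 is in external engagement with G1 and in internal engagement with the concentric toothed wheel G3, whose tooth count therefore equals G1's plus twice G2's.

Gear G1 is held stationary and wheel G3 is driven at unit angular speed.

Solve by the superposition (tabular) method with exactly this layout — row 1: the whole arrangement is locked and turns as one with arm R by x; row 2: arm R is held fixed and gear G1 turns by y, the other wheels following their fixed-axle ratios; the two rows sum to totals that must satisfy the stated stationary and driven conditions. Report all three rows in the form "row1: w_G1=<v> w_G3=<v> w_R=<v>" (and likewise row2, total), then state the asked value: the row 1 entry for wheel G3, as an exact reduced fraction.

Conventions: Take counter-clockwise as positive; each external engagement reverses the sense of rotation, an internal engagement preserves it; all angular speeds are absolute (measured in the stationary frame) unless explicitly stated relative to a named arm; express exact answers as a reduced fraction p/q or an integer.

planetary set (29T centre, 26T on arm, 81T internal) — Willis relation
row 1 (train locked, turned with arm): all members turn x
row 2 (arm held, sun turns y): ω_ring = −(29/81)·y, ω_arm = 0
boundary: total ω_sun = x + y = 0 and total ω_ring = x − (29/81)·y = 1  ⇒  y = -81/110, x = 81/110
row 2 ring = −(29/81)·(-81/110) = 29/110
totals (row 1 + row 2): sun 81/110 + (-81/110) = 0, ring 81/110 + 29/110 = 1, arm 81/110 + 0 = 81/110
asked cell (row1, ring) = 81/110

row1: w_G1=81/110 w_G3=81/110 w_R=81/110
row2: w_G1=-81/110 w_G3=29/110 w_R=0
total: w_G1=0 w_G3=1 w_R=81/110
asked value: 81/110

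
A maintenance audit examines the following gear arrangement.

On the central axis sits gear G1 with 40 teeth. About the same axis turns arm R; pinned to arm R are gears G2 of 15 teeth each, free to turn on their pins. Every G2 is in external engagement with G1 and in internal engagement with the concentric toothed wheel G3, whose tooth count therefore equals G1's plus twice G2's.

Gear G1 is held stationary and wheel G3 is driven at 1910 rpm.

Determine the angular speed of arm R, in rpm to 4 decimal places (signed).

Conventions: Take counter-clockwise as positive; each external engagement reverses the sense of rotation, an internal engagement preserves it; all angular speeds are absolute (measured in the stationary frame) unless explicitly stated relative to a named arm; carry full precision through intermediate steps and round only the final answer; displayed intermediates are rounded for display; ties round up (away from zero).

recognized (axles ride arm R): planetary set, 40/15/70 teeth
normalise by the input: solve with ω_ring = 1, then scale by 1910 rpm
ring teeth: 40 + 2·15 = 70
40(ω_sun−ω_arm) = −70(ω_ring−ω_arm),  ω_sun = 0, ω_ring = 1
40(0−ω_arm) = −70(1−ω_arm)  ⇒  110·ω_arm = 70  ⇒  ω_arm = 7/11
scale: ω_arm = 7/11 × 1910 rpm = +1215.4545 rpm

+1215.4545 rpm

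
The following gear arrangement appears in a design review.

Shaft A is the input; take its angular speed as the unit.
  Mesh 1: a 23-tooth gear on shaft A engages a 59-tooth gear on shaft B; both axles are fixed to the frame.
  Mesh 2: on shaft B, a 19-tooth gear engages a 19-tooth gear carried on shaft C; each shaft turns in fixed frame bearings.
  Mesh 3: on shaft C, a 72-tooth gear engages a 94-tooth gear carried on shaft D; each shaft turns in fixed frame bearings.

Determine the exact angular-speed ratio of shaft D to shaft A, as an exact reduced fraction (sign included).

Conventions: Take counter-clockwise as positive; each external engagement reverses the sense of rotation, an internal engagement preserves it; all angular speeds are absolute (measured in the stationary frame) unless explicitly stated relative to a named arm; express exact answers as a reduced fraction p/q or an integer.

-828/2773

class = fixed-axis compound train [3 meshes; 3 ratios multiply, 3 sense flips]
mesh 1 [23T→59T]: running ratio 23/59, sense −
mesh 2 [19T→19T]: running ratio 23/59, sense +
mesh 3 [72T→94T]: running ratio 828/2773, sense −
ω_out/ω_in = -828/2773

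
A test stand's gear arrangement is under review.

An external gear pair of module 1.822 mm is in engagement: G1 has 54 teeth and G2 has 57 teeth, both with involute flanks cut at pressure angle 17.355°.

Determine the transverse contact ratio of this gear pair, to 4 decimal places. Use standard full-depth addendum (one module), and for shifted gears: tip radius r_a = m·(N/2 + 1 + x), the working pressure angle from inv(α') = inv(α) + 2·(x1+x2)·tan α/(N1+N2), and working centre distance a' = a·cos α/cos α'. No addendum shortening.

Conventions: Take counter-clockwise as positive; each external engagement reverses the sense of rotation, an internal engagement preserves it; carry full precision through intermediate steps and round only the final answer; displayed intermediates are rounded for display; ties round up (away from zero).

recognized (one external pair, fixed centres): single-mesh tooth geometry, m = 1.822, N1 = 54, N2 = 57
base radii: r_b1 = 46.954438, r_b2 = 49.563018
tip radii: r_a1 = 51.016000, r_a2 = 53.749000
no profile shift: α' = α, a' = a
action lengths: √(r_a1²−r_b1²) = 19.947756, √(r_a2²−r_b2²) = 20.795726
base pitch p_b = π·m·cos α = 5.463397
CR = (19.947756 + 20.795726 − 101.121000·sin 17.35500°)/5.463397 = 1.936519
contact ratio ≈ 1.9365

1.9365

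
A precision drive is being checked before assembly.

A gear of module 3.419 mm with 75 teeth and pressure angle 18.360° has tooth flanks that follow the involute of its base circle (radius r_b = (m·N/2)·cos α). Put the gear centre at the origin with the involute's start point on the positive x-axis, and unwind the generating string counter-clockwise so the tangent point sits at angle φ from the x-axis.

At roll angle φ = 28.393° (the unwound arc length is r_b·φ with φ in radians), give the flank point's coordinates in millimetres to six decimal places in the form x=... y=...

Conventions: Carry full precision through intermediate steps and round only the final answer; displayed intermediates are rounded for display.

x=135.722423 y=4.815957

class = single-mesh tooth geometry [base-circle involute, m = 3.419, 75T]
pitch radius r_p = m·N/2 = 3.419·75/2 = 128.212500
base radius r_b = r_p·cos α = 128.212500·cos 18.360° = 121.685989
roll angle φ = 28.393° = 0.49555133 rad
x = r_b·(cos φ + φ·sin φ) = 135.722423
y = r_b·(sin φ − φ·cos φ) = 4.815957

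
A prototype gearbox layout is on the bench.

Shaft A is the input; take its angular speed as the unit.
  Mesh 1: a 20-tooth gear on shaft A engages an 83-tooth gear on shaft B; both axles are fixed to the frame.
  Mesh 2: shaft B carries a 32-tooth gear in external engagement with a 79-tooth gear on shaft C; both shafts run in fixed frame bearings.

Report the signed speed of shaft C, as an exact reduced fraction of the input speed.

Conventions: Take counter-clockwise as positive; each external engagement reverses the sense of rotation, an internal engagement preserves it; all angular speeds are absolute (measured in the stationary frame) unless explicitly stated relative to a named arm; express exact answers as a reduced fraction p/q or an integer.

640/6557

2-mesh fixed-axis compound train (all bearings frame-fixed)
mesh 1 [20T→83T]: |ω|/ω_in = 1×20/83 = 20/83, sense flips to −
mesh 2 [32T→79T]: |ω|/ω_in = (20/83)×32/79 = 640/6557, sense flips to +
signed output speed (× input speed) = 640/6557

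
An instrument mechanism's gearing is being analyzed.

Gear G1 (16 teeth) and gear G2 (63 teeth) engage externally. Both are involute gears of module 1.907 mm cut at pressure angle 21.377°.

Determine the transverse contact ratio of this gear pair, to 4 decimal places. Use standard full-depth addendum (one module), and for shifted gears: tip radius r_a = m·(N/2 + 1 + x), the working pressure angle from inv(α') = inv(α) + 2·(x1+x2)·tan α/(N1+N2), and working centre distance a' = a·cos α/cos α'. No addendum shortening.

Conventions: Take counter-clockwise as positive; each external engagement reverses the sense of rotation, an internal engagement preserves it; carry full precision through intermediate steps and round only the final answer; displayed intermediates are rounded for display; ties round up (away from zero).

recognized (one external pair, fixed centres): single-mesh tooth geometry, m = 1.907, N1 = 16, N2 = 63
base radii: r_b1 = 14.206421, r_b2 = 55.937782
tip radii: r_a1 = 17.163000, r_a2 = 61.977500
no profile shift: α' = α, a' = a
action lengths: √(r_a1²−r_b1²) = 9.630481, √(r_a2²−r_b2²) = 26.686607
base pitch p_b = π·m·cos α = 5.578848
CR = (9.630481 + 26.686607 − 75.326500·sin 21.37700°)/5.578848 = 1.588205
contact ratio ≈ 1.5882

1.5882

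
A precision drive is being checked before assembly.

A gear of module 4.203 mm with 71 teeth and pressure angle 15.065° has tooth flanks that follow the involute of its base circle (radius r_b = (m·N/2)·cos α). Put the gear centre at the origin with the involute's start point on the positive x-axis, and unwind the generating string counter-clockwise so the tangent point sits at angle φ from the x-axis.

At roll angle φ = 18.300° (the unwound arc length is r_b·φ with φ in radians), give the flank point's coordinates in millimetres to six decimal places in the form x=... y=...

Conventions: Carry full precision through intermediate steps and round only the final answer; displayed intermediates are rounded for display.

topology: single-mesh involute geometry — m = 4.203, N = 71
pitch radius r_p = m·N/2 = 4.203·71/2 = 149.206500
base radius r_b = r_p·cos α = 149.206500·cos 15.065° = 144.078509
roll angle φ = 18.300° = 0.31939525 rad
x = r_b·(cos φ + φ·sin φ) = 151.241109
y = r_b·(sin φ − φ·cos φ) = 1.548911

x=151.241109 y=1.548911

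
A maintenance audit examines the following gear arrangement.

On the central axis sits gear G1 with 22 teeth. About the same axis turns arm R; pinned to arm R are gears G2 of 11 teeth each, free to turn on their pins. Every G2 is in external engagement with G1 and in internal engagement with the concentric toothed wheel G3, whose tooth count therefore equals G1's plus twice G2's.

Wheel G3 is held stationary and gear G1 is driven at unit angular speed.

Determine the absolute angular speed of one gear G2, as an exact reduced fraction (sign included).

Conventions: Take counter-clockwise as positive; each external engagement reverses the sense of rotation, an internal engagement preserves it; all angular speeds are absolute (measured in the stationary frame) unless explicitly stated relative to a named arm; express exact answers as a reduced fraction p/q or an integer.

class = planetary set [G3 = 22+2·11 = 44; Willis about the carrier]
ring teeth: 22 + 2·11 = 44
22(ω_sun−ω_arm) = −44(ω_ring−ω_arm),  ω_ring = 0, ω_sun = 1
22(1−ω_arm) = −44(0−ω_arm)  ⇒  66·ω_arm = 22  ⇒  ω_arm = 1/3
sun–planet mesh: 22·(1−1/3) = −11·(ω_p−ω_arm)  ⇒  ω_p−ω_arm = -4/3
ω_p = 1/3 − 4/3 = -1
exact speed ratio = -1

-1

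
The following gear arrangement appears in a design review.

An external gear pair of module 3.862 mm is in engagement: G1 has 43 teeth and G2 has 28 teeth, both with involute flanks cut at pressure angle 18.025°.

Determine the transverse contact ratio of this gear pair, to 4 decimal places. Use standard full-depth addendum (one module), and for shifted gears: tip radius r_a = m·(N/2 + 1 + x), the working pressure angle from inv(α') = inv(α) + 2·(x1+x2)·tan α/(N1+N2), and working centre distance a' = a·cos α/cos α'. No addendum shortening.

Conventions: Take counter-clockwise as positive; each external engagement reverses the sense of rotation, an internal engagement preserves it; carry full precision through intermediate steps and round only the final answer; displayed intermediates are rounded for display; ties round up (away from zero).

1.7812

single-mesh involute tooth geometry (43T engaging 28T at module 3.862)
base radii: r_b1 = 78.957873, r_b2 = 51.414429
tip radii: r_a1 = 86.895000, r_a2 = 57.930000
no profile shift: α' = α, a' = a
action lengths: √(r_a1²−r_b1²) = 36.282164, √(r_a2²−r_b2²) = 26.691598
base pitch p_b = π·m·cos α = 11.537371
CR = (36.282164 + 26.691598 − 137.101000·sin 18.02500°)/11.537371 = 1.781197
contact ratio ≈ 1.7812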